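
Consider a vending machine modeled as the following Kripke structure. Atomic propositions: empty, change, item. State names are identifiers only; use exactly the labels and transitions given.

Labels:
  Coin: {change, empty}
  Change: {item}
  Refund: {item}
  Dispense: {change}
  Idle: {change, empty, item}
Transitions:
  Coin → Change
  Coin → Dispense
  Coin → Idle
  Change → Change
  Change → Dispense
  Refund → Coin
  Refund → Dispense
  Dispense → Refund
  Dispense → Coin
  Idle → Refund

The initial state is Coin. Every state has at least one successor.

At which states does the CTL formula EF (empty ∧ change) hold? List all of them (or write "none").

{Coin, Change, Refund, Dispense, Idle}

States satisfying empty ∧ change: {Coin, Idle}.
States satisfying EF (empty ∧ change): {Coin, Change, Refund, Dispense, Idle}.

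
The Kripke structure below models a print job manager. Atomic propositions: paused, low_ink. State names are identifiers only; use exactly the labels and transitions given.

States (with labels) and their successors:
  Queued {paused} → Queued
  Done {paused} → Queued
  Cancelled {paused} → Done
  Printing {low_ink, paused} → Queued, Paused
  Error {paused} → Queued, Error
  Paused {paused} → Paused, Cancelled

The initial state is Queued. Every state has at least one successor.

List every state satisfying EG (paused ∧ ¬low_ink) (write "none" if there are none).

{Queued, Done, Cancelled, Error, Paused}

States satisfying paused ∧ ¬low_ink: {Queued, Done, Cancelled, Error, Paused}.
States satisfying EG (paused ∧ ¬low_ink): {Queued, Done, Cancelled, Error, Paused}.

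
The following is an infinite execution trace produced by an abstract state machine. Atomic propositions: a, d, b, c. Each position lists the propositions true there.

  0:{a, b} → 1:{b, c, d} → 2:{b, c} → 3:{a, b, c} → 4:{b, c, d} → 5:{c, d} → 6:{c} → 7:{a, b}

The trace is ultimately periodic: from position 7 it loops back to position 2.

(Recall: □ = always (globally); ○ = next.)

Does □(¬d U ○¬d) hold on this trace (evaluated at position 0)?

¬d U ○¬d must hold at every position from 0 onward. It fails at position 3, so □(¬d U ○¬d) is false.

No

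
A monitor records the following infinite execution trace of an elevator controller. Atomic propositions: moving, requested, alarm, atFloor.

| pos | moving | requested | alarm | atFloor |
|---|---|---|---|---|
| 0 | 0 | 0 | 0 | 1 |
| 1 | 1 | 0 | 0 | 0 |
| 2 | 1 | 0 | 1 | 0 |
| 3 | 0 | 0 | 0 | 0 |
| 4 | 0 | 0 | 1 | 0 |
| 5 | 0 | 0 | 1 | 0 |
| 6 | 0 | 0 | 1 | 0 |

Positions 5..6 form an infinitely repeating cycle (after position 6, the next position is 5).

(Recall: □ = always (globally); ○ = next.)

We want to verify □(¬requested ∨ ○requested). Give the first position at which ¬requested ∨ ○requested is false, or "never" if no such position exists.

never

¬requested ∨ ○requested holds at every position 0..6, and those are all the positions the trace ever visits, so the invariant □(¬requested ∨ ○requested) is never violated.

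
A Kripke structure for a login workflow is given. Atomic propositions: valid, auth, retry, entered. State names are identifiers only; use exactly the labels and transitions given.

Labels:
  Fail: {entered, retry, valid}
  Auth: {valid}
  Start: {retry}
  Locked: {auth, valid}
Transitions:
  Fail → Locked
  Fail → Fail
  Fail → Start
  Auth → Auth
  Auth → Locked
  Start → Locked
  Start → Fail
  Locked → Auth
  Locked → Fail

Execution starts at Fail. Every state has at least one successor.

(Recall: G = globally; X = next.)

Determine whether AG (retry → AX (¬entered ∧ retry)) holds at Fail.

States satisfying retry → AX (¬entered ∧ retry): {Auth, Locked}.
States satisfying AG (retry → AX (¬entered ∧ retry)): ∅.
Fail is reachable from Fail and violates retry → AX (¬entered ∧ retry), so AG fails at Fail.
Fail ∉ Sat(AG (retry → AX (¬entered ∧ retry))).

Does not hold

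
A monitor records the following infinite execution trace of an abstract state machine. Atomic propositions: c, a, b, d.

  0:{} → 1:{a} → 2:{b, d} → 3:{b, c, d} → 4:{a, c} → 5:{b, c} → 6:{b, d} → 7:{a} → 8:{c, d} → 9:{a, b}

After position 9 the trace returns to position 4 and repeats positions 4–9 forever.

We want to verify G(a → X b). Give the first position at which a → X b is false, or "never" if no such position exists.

7

Check a → X b at each position in order: 0 ✓, 1 ✓, 2 ✓, 3 ✓, 4 ✓, 5 ✓, 6 ✓.
At position 7 the labels are {a} and the next position 8 has {c, d}, so a → X b is false there. This is the first violation.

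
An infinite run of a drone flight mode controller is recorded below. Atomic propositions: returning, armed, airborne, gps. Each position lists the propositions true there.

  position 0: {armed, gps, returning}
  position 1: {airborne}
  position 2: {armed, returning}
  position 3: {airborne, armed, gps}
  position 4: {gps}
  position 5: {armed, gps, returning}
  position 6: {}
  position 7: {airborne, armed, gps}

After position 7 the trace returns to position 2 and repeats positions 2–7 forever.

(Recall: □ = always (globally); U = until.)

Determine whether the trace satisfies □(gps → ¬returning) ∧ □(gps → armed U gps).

Does not hold

gps → ¬returning must hold at every position from 0 onward. It fails at position 0, so □(gps → ¬returning) is false.
Positions where gps holds: 0, 3, 4, 5, 7.
Check ¬returning at each: 0→fails, 3→ok, 4→ok, 5→fails, 7→ok.
gps → armed U gps holds at every position 0..7, and those are all positions ever visited, so □(gps → armed U gps) holds.
Positions where gps holds: 0, 3, 4, 5, 7.
Check armed U gps at each: 0→ok, 3→ok, 4→ok, 5→ok, 7→ok.
At position 0: □(gps → ¬returning) is false; □(gps → armed U gps) is true; so □(gps → ¬returning) ∧ □(gps → armed U gps) is false.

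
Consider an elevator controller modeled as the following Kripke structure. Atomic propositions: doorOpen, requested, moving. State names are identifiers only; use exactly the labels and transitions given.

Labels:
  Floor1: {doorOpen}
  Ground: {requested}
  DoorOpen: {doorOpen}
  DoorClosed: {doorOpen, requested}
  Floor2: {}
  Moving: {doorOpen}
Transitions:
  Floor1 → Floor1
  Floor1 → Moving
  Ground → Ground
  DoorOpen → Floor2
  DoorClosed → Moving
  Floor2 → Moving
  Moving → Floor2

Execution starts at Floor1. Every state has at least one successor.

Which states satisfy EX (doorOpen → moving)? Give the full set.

{Ground, DoorOpen, Moving}

States satisfying doorOpen → moving: {Ground, Floor2}.
States satisfying EX (doorOpen → moving): {Ground, DoorOpen, Moving}.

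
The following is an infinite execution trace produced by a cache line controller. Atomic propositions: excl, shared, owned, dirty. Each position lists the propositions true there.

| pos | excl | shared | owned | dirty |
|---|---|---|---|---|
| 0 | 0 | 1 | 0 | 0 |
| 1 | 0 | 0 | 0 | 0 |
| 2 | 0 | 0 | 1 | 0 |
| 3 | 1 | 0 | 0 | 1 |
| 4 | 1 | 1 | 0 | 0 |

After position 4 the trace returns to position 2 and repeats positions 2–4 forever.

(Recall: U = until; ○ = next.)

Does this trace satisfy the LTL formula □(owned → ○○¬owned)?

Holds

owned → ○○¬owned holds at every position 0..4, and those are all positions ever visited, so □(owned → ○○¬owned) holds.
Positions where owned holds: 2.
Check ○○¬owned at each: 2→ok.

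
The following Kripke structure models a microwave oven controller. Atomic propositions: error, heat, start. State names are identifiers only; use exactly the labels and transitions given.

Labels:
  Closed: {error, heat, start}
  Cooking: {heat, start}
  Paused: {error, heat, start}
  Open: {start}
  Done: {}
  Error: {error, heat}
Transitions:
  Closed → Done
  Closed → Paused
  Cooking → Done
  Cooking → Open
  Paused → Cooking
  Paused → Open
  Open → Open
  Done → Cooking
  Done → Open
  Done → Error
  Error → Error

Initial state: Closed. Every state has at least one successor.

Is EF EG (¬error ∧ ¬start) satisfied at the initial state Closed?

States satisfying EG (¬error ∧ ¬start): ∅.
States satisfying EF EG (¬error ∧ ¬start): ∅.
No suitable path/successor from Closed witnesses the formula.
Closed ∉ Sat(EF EG (¬error ∧ ¬start)).

Violated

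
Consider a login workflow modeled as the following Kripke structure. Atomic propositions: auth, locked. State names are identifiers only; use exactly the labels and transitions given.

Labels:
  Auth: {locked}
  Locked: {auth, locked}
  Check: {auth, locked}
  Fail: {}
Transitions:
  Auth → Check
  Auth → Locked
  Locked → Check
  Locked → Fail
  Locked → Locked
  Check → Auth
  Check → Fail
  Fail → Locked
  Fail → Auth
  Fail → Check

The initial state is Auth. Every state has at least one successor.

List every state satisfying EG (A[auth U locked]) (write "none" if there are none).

States satisfying A[auth U locked]: {Auth, Locked, Check}.
States satisfying EG (A[auth U locked]): {Auth, Locked, Check}.

{Auth, Locked, Check}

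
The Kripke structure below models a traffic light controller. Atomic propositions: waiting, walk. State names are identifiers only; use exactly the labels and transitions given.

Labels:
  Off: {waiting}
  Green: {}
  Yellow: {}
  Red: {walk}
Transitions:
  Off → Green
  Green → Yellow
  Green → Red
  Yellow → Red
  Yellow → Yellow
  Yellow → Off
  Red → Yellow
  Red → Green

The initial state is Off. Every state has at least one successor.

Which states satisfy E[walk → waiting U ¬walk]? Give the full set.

States satisfying walk → waiting: {Off, Green, Yellow}.
States satisfying ¬walk: {Off, Green, Yellow}.
States satisfying E[walk → waiting U ¬walk]: {Off, Green, Yellow}.

{Off, Green, Yellow}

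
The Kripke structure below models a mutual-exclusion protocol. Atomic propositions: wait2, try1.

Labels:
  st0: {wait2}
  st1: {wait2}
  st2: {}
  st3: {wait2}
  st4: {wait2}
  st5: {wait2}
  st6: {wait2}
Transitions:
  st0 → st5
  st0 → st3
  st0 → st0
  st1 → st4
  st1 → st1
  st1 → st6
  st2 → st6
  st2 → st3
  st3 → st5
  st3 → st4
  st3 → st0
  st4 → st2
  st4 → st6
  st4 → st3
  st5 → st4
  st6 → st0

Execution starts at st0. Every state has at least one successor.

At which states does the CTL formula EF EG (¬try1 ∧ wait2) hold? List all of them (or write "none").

{st0, st1, st2, st3, st4, st5, st6}

States satisfying EG (¬try1 ∧ wait2): {st0, st1, st3, st4, st5, st6}.
States satisfying EF EG (¬try1 ∧ wait2): {st0, st1, st2, st3, st4, st5, st6}.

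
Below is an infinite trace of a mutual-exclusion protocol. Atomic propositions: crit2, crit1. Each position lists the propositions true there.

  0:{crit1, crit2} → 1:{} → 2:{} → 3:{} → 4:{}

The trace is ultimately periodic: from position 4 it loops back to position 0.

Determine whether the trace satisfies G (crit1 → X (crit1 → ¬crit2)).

Satisfied

crit1 → X (crit1 → ¬crit2) holds at every position 0..4, and those are all positions ever visited, so G (crit1 → X (crit1 → ¬crit2)) holds.
Positions where crit1 holds: 0.
Check X (crit1 → ¬crit2) at each: 0→ok.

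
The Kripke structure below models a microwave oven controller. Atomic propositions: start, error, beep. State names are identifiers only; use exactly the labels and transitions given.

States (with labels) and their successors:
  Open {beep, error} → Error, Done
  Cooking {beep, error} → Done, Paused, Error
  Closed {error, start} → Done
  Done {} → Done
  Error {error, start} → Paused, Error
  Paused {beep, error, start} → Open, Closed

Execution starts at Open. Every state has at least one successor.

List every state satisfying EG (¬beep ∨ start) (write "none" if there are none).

States satisfying ¬beep ∨ start: {Closed, Done, Error, Paused}.
States satisfying EG (¬beep ∨ start): {Closed, Done, Error, Paused}.

{Closed, Done, Error, Paused}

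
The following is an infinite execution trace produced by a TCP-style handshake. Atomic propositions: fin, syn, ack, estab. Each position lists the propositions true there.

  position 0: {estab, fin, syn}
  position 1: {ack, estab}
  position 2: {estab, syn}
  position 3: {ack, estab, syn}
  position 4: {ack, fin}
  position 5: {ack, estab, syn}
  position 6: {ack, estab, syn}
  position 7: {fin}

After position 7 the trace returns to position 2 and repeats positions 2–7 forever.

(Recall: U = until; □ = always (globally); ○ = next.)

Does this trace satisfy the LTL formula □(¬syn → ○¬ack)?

Violated

¬syn → ○¬ack must hold at every position from 0 onward. It fails at position 4, so □(¬syn → ○¬ack) is false.
Positions where ¬syn holds: 1, 4, 7.
Check ○¬ack at each: 1→ok, 4→fails, 7→ok.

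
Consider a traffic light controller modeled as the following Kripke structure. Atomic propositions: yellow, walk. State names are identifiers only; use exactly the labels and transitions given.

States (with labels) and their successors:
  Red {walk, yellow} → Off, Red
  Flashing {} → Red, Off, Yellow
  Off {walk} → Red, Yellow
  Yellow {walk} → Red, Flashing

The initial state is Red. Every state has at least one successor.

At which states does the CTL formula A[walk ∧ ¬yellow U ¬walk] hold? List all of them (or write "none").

{Flashing}

States satisfying walk ∧ ¬yellow: {Off, Yellow}.
States satisfying ¬walk: {Flashing}.
States satisfying A[walk ∧ ¬yellow U ¬walk]: {Flashing}.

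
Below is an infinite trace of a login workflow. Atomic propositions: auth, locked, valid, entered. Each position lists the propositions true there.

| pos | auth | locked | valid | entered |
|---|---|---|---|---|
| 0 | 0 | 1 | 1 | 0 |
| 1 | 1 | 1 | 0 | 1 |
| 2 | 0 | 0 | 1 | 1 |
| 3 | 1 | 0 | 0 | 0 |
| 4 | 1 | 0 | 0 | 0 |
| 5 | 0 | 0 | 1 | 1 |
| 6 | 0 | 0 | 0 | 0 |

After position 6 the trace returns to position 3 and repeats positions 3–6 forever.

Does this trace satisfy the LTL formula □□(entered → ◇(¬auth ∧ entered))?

Yes

□(entered → ◇(¬auth ∧ entered)) holds at every position 0..6, and those are all positions ever visited, so □□(entered → ◇(¬auth ∧ entered)) holds.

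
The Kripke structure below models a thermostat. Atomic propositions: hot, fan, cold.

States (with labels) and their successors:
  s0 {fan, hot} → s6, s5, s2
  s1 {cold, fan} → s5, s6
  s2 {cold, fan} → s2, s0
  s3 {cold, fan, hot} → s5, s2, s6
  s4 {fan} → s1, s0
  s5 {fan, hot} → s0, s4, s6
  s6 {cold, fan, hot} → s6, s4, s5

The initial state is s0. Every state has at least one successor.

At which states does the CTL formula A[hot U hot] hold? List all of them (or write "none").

States satisfying hot: {s0, s3, s5, s6}.
States satisfying A[hot U hot]: {s0, s3, s5, s6}.

{s0, s3, s5, s6}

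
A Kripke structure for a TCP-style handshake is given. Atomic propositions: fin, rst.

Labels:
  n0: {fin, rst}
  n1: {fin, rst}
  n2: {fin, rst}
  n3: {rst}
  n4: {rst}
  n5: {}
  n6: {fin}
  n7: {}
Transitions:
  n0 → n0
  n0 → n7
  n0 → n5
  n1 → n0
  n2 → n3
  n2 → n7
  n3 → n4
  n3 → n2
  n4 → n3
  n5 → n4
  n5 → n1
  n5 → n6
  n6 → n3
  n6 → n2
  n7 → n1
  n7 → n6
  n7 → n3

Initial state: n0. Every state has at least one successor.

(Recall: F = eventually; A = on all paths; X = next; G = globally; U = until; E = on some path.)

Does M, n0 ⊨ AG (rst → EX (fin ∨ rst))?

States satisfying rst → EX (fin ∨ rst): {n0, n1, n2, n3, n4, n5, n6, n7}.
States satisfying AG (rst → EX (fin ∨ rst)): {n0, n1, n2, n3, n4, n5, n6, n7}.
Every state reachable from n0 satisfies rst → EX (fin ∨ rst).
n0 ∈ Sat(AG (rst → EX (fin ∨ rst))).

Yes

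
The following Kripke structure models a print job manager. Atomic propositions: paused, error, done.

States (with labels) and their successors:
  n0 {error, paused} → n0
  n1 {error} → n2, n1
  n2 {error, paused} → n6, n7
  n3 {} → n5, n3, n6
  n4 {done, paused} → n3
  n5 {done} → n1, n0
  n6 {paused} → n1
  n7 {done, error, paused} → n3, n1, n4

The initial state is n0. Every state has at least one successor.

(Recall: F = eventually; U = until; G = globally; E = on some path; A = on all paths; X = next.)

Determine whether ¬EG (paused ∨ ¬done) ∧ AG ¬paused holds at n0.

States satisfying paused ∨ ¬done: {n0, n1, n2, n3, n4, n6, n7}.
States satisfying EG (paused ∨ ¬done): {n0, n1, n2, n3, n4, n6, n7}.
States satisfying ¬EG (paused ∨ ¬done): {n5}.
States satisfying ¬paused: {n1, n3, n5}.
States satisfying AG ¬paused: ∅.
States satisfying ¬EG (paused ∨ ¬done) ∧ AG ¬paused: ∅.
n0 ∉ Sat(¬EG (paused ∨ ¬done) ∧ AG ¬paused).

No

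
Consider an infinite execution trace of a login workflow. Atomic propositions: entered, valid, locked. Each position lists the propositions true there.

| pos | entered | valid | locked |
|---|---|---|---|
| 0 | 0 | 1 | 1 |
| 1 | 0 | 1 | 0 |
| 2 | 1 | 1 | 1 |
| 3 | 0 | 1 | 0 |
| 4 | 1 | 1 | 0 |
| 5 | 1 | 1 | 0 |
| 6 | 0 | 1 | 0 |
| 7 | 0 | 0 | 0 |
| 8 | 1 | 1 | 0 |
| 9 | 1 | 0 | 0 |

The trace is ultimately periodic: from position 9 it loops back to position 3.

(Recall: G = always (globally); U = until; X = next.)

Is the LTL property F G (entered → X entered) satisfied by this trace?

No

G (entered → X entered) is false at every position 0..9, so it never becomes true and F G (entered → X entered) fails.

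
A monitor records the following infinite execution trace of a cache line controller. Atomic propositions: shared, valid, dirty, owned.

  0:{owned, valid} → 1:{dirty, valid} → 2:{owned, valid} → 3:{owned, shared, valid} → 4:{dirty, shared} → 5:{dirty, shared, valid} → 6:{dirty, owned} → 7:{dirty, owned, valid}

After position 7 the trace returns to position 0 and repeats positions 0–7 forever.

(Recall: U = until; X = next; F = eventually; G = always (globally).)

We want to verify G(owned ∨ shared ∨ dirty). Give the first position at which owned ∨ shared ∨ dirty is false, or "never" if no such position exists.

owned ∨ shared ∨ dirty holds at every position 0..7, and those are all the positions the trace ever visits, so the invariant G(owned ∨ shared ∨ dirty) is never violated.

never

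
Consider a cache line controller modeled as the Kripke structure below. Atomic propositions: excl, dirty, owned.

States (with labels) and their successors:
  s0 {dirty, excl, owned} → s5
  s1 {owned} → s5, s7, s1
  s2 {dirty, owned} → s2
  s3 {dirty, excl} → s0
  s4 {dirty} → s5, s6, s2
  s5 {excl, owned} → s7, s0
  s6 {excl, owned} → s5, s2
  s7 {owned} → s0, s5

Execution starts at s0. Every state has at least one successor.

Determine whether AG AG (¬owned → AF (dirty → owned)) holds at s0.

States satisfying AG (¬owned → AF (dirty → owned)): {s0, s1, s2, s3, s4, s5, s6, s7}.
States satisfying AG AG (¬owned → AF (dirty → owned)): {s0, s1, s2, s3, s4, s5, s6, s7}.
Every state reachable from s0 satisfies AG (¬owned → AF (dirty → owned)).
s0 ∈ Sat(AG AG (¬owned → AF (dirty → owned))).

Yes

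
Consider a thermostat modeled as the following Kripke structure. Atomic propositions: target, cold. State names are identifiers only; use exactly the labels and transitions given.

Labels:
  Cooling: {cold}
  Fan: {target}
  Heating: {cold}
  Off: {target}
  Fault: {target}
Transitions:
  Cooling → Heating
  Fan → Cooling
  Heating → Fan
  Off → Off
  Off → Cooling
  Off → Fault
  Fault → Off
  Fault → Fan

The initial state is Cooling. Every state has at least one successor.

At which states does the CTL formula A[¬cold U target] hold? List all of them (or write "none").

States satisfying ¬cold: {Fan, Off, Fault}.
States satisfying target: {Fan, Off, Fault}.
States satisfying A[¬cold U target]: {Fan, Off, Fault}.

{Fan, Off, Fault}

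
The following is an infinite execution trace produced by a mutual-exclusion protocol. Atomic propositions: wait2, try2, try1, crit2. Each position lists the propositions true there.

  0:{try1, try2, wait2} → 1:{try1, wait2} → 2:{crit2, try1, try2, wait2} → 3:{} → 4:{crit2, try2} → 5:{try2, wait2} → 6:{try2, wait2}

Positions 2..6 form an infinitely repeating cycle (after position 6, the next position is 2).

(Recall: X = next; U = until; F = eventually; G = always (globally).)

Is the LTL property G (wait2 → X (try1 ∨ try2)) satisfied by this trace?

wait2 → X (try1 ∨ try2) must hold at every position from 0 onward. It fails at position 2, so G (wait2 → X (try1 ∨ try2)) is false.
Positions where wait2 holds: 0, 1, 2, 5, 6.
Check X (try1 ∨ try2) at each: 0→ok, 1→ok, 2→fails, 5→ok, 6→ok.

No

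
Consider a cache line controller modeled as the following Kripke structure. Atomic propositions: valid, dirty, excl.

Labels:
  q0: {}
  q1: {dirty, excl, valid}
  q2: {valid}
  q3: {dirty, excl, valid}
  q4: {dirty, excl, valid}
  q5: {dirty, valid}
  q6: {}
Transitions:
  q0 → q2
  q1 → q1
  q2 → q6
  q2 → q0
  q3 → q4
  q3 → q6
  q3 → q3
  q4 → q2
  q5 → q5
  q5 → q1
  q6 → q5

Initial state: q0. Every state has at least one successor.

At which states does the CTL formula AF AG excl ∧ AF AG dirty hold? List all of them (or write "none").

States satisfying AG excl: {q1}.
States satisfying AF AG excl: {q1}.
States satisfying AG dirty: {q1, q5}.
States satisfying AF AG dirty: {q1, q5, q6}.
States satisfying AF AG excl ∧ AF AG dirty: {q1}.

{q1}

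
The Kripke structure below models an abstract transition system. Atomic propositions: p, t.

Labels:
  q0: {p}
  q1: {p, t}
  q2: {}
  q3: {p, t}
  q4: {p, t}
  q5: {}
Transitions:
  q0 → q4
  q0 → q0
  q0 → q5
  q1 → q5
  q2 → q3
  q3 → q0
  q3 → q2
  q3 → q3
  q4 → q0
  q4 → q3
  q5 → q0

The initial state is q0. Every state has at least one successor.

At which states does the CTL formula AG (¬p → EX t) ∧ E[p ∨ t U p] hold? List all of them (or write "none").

States satisfying ¬p → EX t: {q0, q1, q2, q3, q4}.
States satisfying AG (¬p → EX t): ∅.
States satisfying p ∨ t: {q0, q1, q3, q4}.
States satisfying p: {q0, q1, q3, q4}.
States satisfying E[p ∨ t U p]: {q0, q1, q3, q4}.
States satisfying AG (¬p → EX t) ∧ E[p ∨ t U p]: ∅.

none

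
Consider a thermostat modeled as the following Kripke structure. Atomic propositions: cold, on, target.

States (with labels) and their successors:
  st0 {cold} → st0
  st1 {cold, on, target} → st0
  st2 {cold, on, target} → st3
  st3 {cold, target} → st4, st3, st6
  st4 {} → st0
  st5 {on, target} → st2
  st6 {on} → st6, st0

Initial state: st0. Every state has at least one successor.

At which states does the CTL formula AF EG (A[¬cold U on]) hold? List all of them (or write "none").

{st6}

States satisfying EG (A[¬cold U on]): {st6}.
States satisfying AF EG (A[¬cold U on]): {st6}.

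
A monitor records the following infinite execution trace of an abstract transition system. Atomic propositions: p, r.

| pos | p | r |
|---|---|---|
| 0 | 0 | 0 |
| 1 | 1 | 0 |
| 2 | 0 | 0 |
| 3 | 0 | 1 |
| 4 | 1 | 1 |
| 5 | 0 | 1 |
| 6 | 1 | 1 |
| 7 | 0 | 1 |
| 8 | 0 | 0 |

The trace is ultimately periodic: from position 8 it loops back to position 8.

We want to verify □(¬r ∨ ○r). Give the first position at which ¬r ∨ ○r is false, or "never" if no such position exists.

Check ¬r ∨ ○r at each position in order: 0 ✓, 1 ✓, 2 ✓, 3 ✓, 4 ✓, 5 ✓, 6 ✓.
At position 7 the labels are {r} and the next position 8 has {}, so ¬r ∨ ○r is false there. This is the first violation.

7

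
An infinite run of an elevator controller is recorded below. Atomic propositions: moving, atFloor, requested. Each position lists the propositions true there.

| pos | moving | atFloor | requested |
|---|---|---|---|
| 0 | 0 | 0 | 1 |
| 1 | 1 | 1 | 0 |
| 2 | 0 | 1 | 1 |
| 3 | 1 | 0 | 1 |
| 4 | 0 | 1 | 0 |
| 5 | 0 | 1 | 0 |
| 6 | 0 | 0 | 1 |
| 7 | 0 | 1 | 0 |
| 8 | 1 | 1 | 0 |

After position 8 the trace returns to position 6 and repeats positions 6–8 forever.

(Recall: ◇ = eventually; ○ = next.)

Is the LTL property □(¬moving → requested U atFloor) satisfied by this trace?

¬moving → requested U atFloor holds at every position 0..8, and those are all positions ever visited, so □(¬moving → requested U atFloor) holds.
Positions where ¬moving holds: 0, 2, 4, 5, 6, 7.
Check requested U atFloor at each: 0→ok, 2→ok, 4→ok, 5→ok, 6→ok, 7→ok.

Satisfied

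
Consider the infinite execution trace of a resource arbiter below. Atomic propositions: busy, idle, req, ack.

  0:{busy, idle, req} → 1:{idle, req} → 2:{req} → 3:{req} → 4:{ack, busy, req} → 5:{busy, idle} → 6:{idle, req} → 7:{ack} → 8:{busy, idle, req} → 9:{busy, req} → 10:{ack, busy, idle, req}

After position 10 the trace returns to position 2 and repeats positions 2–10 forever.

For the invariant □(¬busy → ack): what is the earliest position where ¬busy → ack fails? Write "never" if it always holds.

Check ¬busy → ack at each position in order: 0 ✓.
At position 1 the labels are {idle, req}, so ¬busy → ack is false there. This is the first violation.

1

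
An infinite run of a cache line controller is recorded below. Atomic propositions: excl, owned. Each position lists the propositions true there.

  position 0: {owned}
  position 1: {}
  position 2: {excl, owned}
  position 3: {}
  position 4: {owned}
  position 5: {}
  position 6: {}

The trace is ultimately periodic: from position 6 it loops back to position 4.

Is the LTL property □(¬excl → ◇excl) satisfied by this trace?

¬excl → ◇excl must hold at every position from 0 onward. It fails at position 3, so □(¬excl → ◇excl) is false.
Positions where ¬excl holds: 0, 1, 3, 4, 5, 6.
Check ◇excl at each: 0→ok, 1→ok, 3→fails, 4→fails, 5→fails, 6→fails.

Violated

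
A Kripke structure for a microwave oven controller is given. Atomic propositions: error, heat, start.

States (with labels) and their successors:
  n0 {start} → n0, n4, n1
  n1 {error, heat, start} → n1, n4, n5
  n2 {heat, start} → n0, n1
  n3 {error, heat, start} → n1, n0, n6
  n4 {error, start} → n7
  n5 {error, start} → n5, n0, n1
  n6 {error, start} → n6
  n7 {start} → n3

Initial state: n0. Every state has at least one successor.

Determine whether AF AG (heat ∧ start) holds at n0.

States satisfying AG (heat ∧ start): ∅.
States satisfying AF AG (heat ∧ start): ∅.
There is a path from n0 along which AG (heat ∧ start) never holds.
n0 ∉ Sat(AF AG (heat ∧ start)).

Does not hold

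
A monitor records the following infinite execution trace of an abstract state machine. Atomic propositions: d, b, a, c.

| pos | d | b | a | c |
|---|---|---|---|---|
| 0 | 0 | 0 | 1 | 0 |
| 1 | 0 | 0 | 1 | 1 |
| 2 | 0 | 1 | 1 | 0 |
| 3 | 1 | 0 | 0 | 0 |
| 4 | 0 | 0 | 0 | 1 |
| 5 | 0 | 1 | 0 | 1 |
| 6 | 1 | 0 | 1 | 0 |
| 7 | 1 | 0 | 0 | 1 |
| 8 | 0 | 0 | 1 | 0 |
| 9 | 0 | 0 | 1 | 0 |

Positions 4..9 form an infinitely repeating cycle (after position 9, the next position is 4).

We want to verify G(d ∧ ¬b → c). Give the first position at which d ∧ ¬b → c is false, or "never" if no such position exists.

3

Check d ∧ ¬b → c at each position in order: 0 ✓, 1 ✓, 2 ✓.
At position 3 the labels are {d}, so d ∧ ¬b → c is false there. This is the first violation.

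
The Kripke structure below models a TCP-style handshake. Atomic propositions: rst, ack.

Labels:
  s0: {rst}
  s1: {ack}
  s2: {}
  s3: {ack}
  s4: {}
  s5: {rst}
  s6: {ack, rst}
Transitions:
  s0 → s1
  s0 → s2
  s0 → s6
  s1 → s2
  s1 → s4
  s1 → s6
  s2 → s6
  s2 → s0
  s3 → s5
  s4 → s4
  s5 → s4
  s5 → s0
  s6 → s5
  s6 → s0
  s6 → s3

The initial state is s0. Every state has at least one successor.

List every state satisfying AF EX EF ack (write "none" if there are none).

{s0, s1, s2, s3, s5, s6}

States satisfying EX EF ack: {s0, s1, s2, s3, s5, s6}.
States satisfying AF EX EF ack: {s0, s1, s2, s3, s5, s6}.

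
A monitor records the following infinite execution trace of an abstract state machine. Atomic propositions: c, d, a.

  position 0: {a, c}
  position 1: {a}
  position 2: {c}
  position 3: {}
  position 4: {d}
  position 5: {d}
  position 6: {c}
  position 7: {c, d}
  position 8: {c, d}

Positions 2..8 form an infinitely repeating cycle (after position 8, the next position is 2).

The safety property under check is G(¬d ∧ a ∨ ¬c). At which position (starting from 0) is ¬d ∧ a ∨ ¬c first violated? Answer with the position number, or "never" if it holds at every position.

Check ¬d ∧ a ∨ ¬c at each position in order: 0 ✓, 1 ✓.
At position 2 the labels are {c}, so ¬d ∧ a ∨ ¬c is false there. This is the first violation.

2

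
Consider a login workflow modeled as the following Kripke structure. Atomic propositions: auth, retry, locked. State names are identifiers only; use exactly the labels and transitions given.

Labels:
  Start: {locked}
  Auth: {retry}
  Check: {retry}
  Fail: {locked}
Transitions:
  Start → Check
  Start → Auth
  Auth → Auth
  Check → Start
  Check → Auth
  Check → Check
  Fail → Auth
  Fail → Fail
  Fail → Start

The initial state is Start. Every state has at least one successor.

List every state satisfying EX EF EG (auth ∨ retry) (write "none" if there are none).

States satisfying EF EG (auth ∨ retry): {Start, Auth, Check, Fail}.
States satisfying EX EF EG (auth ∨ retry): {Start, Auth, Check, Fail}.

{Start, Auth, Check, Fail}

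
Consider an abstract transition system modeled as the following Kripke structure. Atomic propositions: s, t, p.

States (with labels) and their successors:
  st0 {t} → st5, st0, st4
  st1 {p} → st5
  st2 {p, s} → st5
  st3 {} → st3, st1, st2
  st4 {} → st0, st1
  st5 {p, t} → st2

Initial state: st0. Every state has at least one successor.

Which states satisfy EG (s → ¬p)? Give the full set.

{st0, st3, st4}

States satisfying s → ¬p: {st0, st1, st3, st4, st5}.
States satisfying EG (s → ¬p): {st0, st3, st4}.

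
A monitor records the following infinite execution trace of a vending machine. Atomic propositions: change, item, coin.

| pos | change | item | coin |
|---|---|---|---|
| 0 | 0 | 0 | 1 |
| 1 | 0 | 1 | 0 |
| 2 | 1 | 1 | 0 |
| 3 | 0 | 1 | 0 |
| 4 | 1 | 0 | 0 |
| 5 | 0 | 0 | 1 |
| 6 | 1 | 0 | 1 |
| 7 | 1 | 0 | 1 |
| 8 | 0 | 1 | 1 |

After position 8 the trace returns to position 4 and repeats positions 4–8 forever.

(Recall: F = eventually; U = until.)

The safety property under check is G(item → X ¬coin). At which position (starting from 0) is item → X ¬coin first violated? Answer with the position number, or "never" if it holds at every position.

item → X ¬coin holds at every position 0..8, and those are all the positions the trace ever visits, so the invariant G(item → X ¬coin) is never violated.

never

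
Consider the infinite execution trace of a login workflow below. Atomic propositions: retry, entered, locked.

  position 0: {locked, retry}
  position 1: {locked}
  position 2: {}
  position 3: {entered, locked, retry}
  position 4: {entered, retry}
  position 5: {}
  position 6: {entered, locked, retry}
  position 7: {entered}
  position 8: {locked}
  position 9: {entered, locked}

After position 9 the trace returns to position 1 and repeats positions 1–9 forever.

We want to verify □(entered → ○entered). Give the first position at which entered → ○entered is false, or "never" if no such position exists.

Check entered → ○entered at each position in order: 0 ✓, 1 ✓, 2 ✓, 3 ✓.
At position 4 the labels are {entered, retry} and the next position 5 has {}, so entered → ○entered is false there. This is the first violation.

4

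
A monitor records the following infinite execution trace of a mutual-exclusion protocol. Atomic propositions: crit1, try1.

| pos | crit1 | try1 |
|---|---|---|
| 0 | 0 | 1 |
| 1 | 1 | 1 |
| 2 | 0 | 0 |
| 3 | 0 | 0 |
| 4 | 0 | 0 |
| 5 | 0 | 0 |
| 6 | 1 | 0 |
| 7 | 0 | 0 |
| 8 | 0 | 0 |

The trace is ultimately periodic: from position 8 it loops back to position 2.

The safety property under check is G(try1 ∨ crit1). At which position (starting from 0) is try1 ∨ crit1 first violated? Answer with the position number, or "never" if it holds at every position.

Check try1 ∨ crit1 at each position in order: 0 ✓, 1 ✓.
At position 2 the labels are {}, so try1 ∨ crit1 is false there. This is the first violation.

2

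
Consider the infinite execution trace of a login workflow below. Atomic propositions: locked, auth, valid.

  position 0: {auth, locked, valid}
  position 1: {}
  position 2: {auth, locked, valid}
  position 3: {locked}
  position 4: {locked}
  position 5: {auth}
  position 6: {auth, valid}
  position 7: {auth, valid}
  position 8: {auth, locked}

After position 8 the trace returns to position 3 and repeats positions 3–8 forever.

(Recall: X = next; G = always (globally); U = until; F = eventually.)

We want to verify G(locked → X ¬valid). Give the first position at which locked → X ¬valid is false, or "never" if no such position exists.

never

locked → X ¬valid holds at every position 0..8, and those are all the positions the trace ever visits, so the invariant G(locked → X ¬valid) is never violated.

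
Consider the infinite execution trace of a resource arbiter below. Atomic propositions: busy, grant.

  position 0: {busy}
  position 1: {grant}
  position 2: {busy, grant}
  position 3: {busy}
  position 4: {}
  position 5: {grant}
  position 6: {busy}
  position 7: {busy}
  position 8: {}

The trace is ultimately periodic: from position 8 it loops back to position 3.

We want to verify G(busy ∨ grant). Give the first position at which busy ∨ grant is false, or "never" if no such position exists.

Check busy ∨ grant at each position in order: 0 ✓, 1 ✓, 2 ✓, 3 ✓.
At position 4 the labels are {}, so busy ∨ grant is false there. This is the first violation.

4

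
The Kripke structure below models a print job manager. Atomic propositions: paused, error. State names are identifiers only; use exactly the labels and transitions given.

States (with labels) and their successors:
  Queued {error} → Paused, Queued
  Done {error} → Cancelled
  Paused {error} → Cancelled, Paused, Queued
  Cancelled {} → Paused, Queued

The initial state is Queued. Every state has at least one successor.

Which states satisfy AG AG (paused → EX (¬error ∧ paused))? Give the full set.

{Queued, Done, Paused, Cancelled}

States satisfying AG (paused → EX (¬error ∧ paused)): {Queued, Done, Paused, Cancelled}.
States satisfying AG AG (paused → EX (¬error ∧ paused)): {Queued, Done, Paused, Cancelled}.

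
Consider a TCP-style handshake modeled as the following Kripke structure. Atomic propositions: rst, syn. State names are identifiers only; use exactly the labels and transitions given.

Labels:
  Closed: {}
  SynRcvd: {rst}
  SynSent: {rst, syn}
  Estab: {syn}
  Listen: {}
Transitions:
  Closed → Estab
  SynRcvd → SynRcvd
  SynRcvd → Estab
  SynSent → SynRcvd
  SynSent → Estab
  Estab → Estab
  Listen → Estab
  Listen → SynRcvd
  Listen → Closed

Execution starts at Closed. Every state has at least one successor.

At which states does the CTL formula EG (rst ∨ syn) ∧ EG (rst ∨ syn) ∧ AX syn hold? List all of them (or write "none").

States satisfying rst ∨ syn: {SynRcvd, SynSent, Estab}.
States satisfying EG (rst ∨ syn): {SynRcvd, SynSent, Estab}.
States satisfying syn: {SynSent, Estab}.
States satisfying AX syn: {Closed, Estab}.
States satisfying EG (rst ∨ syn) ∧ AX syn: {Estab}.
States satisfying EG (rst ∨ syn) ∧ EG (rst ∨ syn) ∧ AX syn: {Estab}.

{Estab}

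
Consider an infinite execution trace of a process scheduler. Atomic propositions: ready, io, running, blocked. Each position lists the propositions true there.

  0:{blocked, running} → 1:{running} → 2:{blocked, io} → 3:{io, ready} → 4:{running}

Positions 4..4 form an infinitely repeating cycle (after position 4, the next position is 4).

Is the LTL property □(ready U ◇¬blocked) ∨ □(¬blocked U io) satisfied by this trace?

Satisfied

ready U ◇¬blocked holds at every position 0..4, and those are all positions ever visited, so □(ready U ◇¬blocked) holds.
¬blocked U io must hold at every position from 0 onward. It fails at position 0, so □(¬blocked U io) is false.
At position 0: □(ready U ◇¬blocked) is true; □(¬blocked U io) is false; so □(ready U ◇¬blocked) ∨ □(¬blocked U io) is true.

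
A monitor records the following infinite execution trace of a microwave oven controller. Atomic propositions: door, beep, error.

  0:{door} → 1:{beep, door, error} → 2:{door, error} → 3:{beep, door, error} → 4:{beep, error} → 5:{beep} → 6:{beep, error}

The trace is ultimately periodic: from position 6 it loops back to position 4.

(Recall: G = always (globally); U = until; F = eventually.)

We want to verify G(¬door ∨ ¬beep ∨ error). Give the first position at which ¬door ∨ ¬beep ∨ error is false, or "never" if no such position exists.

never

¬door ∨ ¬beep ∨ error holds at every position 0..6, and those are all the positions the trace ever visits, so the invariant G(¬door ∨ ¬beep ∨ error) is never violated.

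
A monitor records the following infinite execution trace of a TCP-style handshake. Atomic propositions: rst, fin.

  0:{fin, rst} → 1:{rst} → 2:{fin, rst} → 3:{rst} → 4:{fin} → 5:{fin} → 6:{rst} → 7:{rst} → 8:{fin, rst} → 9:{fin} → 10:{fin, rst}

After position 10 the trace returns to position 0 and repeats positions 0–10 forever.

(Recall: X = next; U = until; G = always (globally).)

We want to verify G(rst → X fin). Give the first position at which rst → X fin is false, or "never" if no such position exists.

0

At position 0 the labels are {fin, rst} and the next position 1 has {rst}, so rst → X fin is false there. This is the first violation.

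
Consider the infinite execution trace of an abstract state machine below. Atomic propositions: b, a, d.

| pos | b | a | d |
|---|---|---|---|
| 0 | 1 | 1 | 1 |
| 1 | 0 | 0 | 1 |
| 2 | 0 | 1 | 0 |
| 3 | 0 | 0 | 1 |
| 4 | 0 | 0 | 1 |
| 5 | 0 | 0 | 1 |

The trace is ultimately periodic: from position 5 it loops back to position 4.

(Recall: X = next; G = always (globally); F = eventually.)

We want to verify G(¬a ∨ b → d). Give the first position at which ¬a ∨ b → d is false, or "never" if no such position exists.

¬a ∨ b → d holds at every position 0..5, and those are all the positions the trace ever visits, so the invariant G(¬a ∨ b → d) is never violated.

never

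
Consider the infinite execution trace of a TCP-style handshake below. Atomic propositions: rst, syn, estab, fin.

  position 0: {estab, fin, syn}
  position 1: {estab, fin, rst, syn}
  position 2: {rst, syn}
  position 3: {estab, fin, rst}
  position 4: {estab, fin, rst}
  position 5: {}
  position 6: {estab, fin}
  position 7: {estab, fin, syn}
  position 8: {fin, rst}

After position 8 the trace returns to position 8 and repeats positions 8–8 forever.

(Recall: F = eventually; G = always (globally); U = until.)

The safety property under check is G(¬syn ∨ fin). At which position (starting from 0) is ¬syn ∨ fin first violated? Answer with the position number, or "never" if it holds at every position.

2

Check ¬syn ∨ fin at each position in order: 0 ✓, 1 ✓.
At position 2 the labels are {rst, syn}, so ¬syn ∨ fin is false there. This is the first violation.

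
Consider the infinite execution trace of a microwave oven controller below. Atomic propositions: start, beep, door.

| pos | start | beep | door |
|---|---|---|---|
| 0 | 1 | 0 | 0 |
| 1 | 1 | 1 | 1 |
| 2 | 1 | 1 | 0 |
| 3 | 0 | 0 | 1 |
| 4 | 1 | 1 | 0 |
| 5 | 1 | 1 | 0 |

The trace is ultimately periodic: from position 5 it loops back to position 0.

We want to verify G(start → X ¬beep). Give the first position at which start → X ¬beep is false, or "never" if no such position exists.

0

At position 0 the labels are {start} and the next position 1 has {beep, door, start}, so start → X ¬beep is false there. This is the first violation.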